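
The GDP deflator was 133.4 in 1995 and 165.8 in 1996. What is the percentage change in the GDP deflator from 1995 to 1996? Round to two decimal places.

24.29%

Change = (165.8 − 133.4) / 133.4 × 100
       = 32.4 / 133.4 × 100 = 24.2879%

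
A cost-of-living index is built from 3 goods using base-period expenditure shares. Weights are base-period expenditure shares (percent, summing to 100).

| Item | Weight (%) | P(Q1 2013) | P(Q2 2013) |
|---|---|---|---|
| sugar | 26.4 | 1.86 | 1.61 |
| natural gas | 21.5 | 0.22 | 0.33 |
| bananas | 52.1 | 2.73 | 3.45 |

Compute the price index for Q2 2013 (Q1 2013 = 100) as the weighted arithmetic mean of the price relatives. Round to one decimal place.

120.9

sugar: 26.4 × (1.61/1.86) = 26.4 × 0.865591 = 22.8516
natural gas: 21.5 × (0.33/0.22) = 21.5 × 1.500000 = 32.2500
bananas: 52.1 × (3.45/2.73) = 52.1 × 1.263736 = 65.8407
Index = Σ wᵢ·(p₁ᵢ/p₀ᵢ) = 22.8516 + 32.2500 + 65.8407 = 120.9423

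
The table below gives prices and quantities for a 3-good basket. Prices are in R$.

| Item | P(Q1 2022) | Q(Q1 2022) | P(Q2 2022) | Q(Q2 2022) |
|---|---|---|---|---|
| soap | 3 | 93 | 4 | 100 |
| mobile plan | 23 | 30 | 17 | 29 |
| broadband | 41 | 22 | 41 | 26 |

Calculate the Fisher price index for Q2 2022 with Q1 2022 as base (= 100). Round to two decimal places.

95.85

Laspeyres component (base-period weights):
ΣP(Q2 2022)Q(Q1 2022) = 4×93 + 17×30 + 41×22 = 372 + 510 + 902 = 1784
ΣP(Q1 2022)Q(Q1 2022) = 3×93 + 23×30 + 41×22 = 279 + 690 + 902 = 1871
L = 1784 / 1871 × 100 = 95.3501
Paasche component (current-period weights):
ΣP(Q2 2022)Q(Q2 2022) = 4×100 + 17×29 + 41×26 = 400 + 493 + 1066 = 1959
ΣP(Q1 2022)Q(Q2 2022) = 3×100 + 23×29 + 41×26 = 300 + 667 + 1066 = 2033
P = 1959 / 2033 × 100 = 96.3601
Fisher = √(L × P) = √(95.3501 × 96.3601) = 95.8537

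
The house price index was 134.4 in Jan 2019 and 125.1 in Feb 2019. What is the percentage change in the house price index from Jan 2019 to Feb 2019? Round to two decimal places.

-6.92%

Change = (125.1 − 134.4) / 134.4 × 100
       = -9.3 / 134.4 × 100 = -6.9196%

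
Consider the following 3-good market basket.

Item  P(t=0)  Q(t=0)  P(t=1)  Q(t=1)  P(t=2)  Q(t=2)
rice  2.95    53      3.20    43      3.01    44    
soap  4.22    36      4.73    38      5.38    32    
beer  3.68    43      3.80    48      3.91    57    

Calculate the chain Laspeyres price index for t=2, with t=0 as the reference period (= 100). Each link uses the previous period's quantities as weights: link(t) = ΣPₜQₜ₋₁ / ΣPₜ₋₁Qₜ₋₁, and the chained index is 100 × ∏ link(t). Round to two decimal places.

112.59

Link t=0→t=1:
ΣP(t=1)Q(t=0) = 3.20×53 + 4.73×36 + 3.80×43 = 169.6 + 170.28 + 163.4 = 503.28
ΣP(t=0)Q(t=0) = 2.95×53 + 4.22×36 + 3.68×43 = 156.35 + 151.92 + 158.24 = 466.51
link = 503.28/466.51 = 1.078819
Link t=1→t=2:
ΣP(t=2)Q(t=1) = 3.01×43 + 5.38×38 + 3.91×48 = 129.43 + 204.44 + 187.68 = 521.55
ΣP(t=1)Q(t=1) = 3.20×43 + 4.73×38 + 3.80×48 = 137.6 + 179.74 + 182.4 = 499.74
link = 521.55/499.74 = 1.043643
Chained index = 100 × 1.078819 × 1.043643 = 112.5902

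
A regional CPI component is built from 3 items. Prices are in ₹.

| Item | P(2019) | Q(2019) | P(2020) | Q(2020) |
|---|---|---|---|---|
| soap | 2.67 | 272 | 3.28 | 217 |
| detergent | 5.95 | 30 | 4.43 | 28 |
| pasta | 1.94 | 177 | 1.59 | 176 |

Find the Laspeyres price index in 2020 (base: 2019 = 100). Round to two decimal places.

104.68

Laspeyres price index uses base-period quantities as weights.
ΣP(2020)·Q(2019) = 3.28×272 + 4.43×30 + 1.59×177 = 892.16 + 132.9 + 281.43 = 1306.49
ΣP(2019)·Q(2019) = 2.67×272 + 5.95×30 + 1.94×177 = 726.24 + 178.5 + 343.38 = 1248.12
Index = 1306.49 / 1248.12 × 100 = 104.6766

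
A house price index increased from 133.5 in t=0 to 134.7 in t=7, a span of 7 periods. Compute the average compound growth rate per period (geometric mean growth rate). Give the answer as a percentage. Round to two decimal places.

0.13%

Growth factor = (134.7/133.5)^(1/7) = (1.008989)^(1/7) = 1.001279
Growth rate = 1.001279 − 1 = 0.001279 = 0.1279%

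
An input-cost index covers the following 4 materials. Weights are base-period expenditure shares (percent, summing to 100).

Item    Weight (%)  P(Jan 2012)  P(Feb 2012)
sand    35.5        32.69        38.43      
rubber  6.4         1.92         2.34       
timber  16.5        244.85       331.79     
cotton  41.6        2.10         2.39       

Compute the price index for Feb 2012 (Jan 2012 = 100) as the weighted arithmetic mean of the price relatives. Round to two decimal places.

sand: 35.5 × (38.43/32.69) = 35.5 × 1.175589 = 41.7334
rubber: 6.4 × (2.34/1.92) = 6.4 × 1.218750 = 7.8000
timber: 16.5 × (331.79/244.85) = 16.5 × 1.355075 = 22.3587
cotton: 41.6 × (2.39/2.10) = 41.6 × 1.138095 = 47.3448
Index = Σ wᵢ·(p₁ᵢ/p₀ᵢ) = 41.7334 + 7.8000 + 22.3587 + 47.3448 = 119.2369

119.24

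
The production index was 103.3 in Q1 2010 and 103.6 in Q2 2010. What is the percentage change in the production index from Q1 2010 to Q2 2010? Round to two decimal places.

Change = (103.6 − 103.3) / 103.3 × 100
       = 0.3 / 103.3 × 100 = 0.2904%

0.29%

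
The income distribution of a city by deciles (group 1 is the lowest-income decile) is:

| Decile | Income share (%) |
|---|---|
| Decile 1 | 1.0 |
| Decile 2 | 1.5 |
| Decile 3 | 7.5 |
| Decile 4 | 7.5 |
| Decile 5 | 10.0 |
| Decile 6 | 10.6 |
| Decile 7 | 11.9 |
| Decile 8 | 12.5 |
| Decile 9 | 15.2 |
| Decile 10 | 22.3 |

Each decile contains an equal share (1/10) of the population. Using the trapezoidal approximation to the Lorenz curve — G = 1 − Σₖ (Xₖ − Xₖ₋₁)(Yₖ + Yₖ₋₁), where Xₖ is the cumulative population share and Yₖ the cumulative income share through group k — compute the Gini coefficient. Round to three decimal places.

0.326

Cumulative income shares Yₖ: 0.0100, 0.0250, 0.1000, 0.1750, 0.2750, 0.3810, 0.5000, 0.6250, 0.7770, 1.0000
Σ (Xₖ−Xₖ₋₁)(Yₖ+Yₖ₋₁) = (1/10)(0.0100+0.0000) + (1/10)(0.0250+0.0100) + (1/10)(0.1000+0.0250) + (1/10)(0.1750+0.1000) + (1/10)(0.2750+0.1750) + (1/10)(0.3810+0.2750) + (1/10)(0.5000+0.3810) + (1/10)(0.6250+0.5000) + (1/10)(0.7770+0.6250) + (1/10)(1.0000+0.7770)
  = 0.0010 + 0.0035 + 0.0125 + 0.0275 + 0.0450 + 0.0656 + 0.0881 + 0.1125 + 0.1402 + 0.1777 = 0.6736
G = 1 − 0.6736 = 0.3264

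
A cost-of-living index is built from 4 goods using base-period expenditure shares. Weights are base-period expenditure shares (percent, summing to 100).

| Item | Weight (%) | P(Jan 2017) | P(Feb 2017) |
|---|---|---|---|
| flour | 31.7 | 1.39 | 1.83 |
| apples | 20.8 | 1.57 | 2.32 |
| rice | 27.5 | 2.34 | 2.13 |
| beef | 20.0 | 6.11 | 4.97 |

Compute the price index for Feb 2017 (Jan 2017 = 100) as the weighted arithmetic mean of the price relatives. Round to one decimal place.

flour: 31.7 × (1.83/1.39) = 31.7 × 1.316547 = 41.7345
apples: 20.8 × (2.32/1.57) = 20.8 × 1.477707 = 30.7363
rice: 27.5 × (2.13/2.34) = 27.5 × 0.910256 = 25.0321
beef: 20.0 × (4.97/6.11) = 20.0 × 0.813421 = 16.2684
Index = Σ wᵢ·(p₁ᵢ/p₀ᵢ) = 41.7345 + 30.7363 + 25.0321 + 16.2684 = 113.7713

113.8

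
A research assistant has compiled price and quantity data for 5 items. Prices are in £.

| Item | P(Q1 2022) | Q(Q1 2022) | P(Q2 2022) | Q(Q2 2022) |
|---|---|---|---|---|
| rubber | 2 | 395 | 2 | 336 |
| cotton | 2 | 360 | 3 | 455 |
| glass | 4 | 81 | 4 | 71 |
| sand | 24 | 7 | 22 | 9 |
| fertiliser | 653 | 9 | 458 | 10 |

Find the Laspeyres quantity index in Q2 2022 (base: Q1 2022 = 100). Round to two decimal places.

109.30

Laspeyres quantity index uses base-period prices as weights.
ΣP(Q1 2022)·Q(Q2 2022) = 2×336 + 2×455 + 4×71 + 24×9 + 653×10 = 672 + 910 + 284 + 216 + 6530 = 8612
ΣP(Q1 2022)·Q(Q1 2022) = 2×395 + 2×360 + 4×81 + 24×7 + 653×9 = 790 + 720 + 324 + 168 + 5877 = 7879
Index = 8612 / 7879 × 100 = 109.3032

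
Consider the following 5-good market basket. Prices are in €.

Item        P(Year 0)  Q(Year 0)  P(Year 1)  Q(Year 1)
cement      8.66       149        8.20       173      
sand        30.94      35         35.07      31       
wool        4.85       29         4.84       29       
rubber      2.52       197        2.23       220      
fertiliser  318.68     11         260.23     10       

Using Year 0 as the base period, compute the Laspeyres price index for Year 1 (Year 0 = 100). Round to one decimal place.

90.4

Laspeyres price index uses base-period quantities as weights.
ΣP(Year 1)·Q(Year 0) = 8.20×149 + 35.07×35 + 4.84×29 + 2.23×197 + 260.23×11 = 1221.8 + 1227.45 + 140.36 + 439.31 + 2862.53 = 5891.45
ΣP(Year 0)·Q(Year 0) = 8.66×149 + 30.94×35 + 4.85×29 + 2.52×197 + 318.68×11 = 1290.34 + 1082.9 + 140.65 + 496.44 + 3505.48 = 6515.81
Index = 5891.45 / 6515.81 × 100 = 90.4178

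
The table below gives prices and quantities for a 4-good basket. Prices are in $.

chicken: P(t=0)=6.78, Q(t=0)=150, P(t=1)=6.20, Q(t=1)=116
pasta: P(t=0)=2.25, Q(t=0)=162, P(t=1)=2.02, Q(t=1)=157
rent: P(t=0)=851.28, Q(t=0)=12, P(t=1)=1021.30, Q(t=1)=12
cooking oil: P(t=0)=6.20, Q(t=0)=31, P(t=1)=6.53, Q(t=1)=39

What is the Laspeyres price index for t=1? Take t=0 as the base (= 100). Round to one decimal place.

116.3

Laspeyres price index uses base-period quantities as weights.
ΣP(t=1)·Q(t=0) = 6.20×150 + 2.02×162 + 1021.30×12 + 6.53×31 = 930 + 327.24 + 12255.6 + 202.43 = 13715.27
ΣP(t=0)·Q(t=0) = 6.78×150 + 2.25×162 + 851.28×12 + 6.20×31 = 1017 + 364.5 + 10215.36 + 192.2 = 11789.06
Index = 13715.27 / 11789.06 × 100 = 116.3390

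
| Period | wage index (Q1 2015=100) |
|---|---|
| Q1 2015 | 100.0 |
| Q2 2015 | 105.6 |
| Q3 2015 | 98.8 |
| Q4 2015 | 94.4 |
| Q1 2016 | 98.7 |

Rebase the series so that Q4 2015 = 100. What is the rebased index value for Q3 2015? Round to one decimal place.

104.7

Rebased(Q3 2015) = 98.8 / 94.4 × 100 = 104.6610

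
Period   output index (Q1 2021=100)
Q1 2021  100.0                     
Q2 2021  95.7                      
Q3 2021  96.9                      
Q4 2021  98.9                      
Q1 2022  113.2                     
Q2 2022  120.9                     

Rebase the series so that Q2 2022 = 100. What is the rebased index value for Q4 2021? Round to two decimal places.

81.80

Rebased(Q4 2021) = 98.9 / 120.9 × 100 = 81.8031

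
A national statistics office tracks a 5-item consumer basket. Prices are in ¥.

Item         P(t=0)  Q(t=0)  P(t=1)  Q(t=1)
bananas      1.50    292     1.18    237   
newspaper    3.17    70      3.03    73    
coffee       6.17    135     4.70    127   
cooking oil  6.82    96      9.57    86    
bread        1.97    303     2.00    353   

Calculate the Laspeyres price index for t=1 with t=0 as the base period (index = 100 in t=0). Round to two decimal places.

Laspeyres price index uses base-period quantities as weights.
ΣP(t=1)·Q(t=0) = 1.18×292 + 3.03×70 + 4.70×135 + 9.57×96 + 2.00×303 = 344.56 + 212.1 + 634.5 + 918.72 + 606 = 2715.88
ΣP(t=0)·Q(t=0) = 1.50×292 + 3.17×70 + 6.17×135 + 6.82×96 + 1.97×303 = 438 + 221.9 + 832.95 + 654.72 + 596.91 = 2744.48
Index = 2715.88 / 2744.48 × 100 = 98.9579

98.96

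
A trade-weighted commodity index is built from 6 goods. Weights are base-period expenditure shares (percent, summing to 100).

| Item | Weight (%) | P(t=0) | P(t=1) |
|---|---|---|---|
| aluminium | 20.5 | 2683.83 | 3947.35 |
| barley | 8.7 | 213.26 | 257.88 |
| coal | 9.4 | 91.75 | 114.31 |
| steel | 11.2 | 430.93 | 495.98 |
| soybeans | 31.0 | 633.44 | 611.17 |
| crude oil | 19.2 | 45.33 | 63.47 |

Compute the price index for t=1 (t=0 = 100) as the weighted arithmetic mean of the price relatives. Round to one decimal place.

122.1

aluminium: 20.5 × (3947.35/2683.83) = 20.5 × 1.470790 = 30.1512
barley: 8.7 × (257.88/213.26) = 8.7 × 1.209228 = 10.5203
coal: 9.4 × (114.31/91.75) = 9.4 × 1.245886 = 11.7113
steel: 11.2 × (495.98/430.93) = 11.2 × 1.150953 = 12.8907
soybeans: 31.0 × (611.17/633.44) = 31.0 × 0.964843 = 29.9101
crude oil: 19.2 × (63.47/45.33) = 19.2 × 1.400176 = 26.8834
Index = Σ wᵢ·(p₁ᵢ/p₀ᵢ) = 30.1512 + 10.5203 + 11.7113 + 12.8907 + 29.9101 + 26.8834 = 122.0670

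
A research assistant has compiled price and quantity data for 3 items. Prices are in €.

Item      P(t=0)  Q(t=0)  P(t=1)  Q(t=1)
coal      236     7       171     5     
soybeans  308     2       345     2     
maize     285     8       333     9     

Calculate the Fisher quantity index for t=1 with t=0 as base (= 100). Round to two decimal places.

97.83

Laspeyres component (base-period weights):
ΣP(t=0)Q(t=1) = 236×5 + 308×2 + 285×9 = 1180 + 616 + 2565 = 4361
ΣP(t=0)Q(t=0) = 236×7 + 308×2 + 285×8 = 1652 + 616 + 2280 = 4548
L = 4361 / 4548 × 100 = 95.8883
Paasche component (current-period weights):
ΣP(t=1)Q(t=1) = 171×5 + 345×2 + 333×9 = 855 + 690 + 2997 = 4542
ΣP(t=1)Q(t=0) = 171×7 + 345×2 + 333×8 = 1197 + 690 + 2664 = 4551
P = 4542 / 4551 × 100 = 99.8022
Fisher = √(L × P) = √(95.8883 × 99.8022) = 97.8257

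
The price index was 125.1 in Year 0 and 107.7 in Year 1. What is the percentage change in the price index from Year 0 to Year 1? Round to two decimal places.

Change = (107.7 − 125.1) / 125.1 × 100
       = -17.4 / 125.1 × 100 = -13.9089%

-13.91%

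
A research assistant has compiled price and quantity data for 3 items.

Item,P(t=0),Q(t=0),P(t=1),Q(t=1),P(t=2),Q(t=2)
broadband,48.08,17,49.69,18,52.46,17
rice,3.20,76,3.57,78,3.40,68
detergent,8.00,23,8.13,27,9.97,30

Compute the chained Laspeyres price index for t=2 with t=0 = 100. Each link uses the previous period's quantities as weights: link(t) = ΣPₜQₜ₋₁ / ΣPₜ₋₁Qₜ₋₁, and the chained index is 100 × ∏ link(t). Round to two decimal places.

111.19

Link t=0→t=1:
ΣP(t=1)Q(t=0) = 49.69×17 + 3.57×76 + 8.13×23 = 844.73 + 271.32 + 186.99 = 1303.04
ΣP(t=0)Q(t=0) = 48.08×17 + 3.20×76 + 8.00×23 = 817.36 + 243.2 + 184 = 1244.56
link = 1303.04/1244.56 = 1.046988
Link t=1→t=2:
ΣP(t=2)Q(t=1) = 52.46×18 + 3.40×78 + 9.97×27 = 944.28 + 265.2 + 269.19 = 1478.67
ΣP(t=1)Q(t=1) = 49.69×18 + 3.57×78 + 8.13×27 = 894.42 + 278.46 + 219.51 = 1392.39
link = 1478.67/1392.39 = 1.061965
Chained index = 100 × 1.046988 × 1.061965 = 111.1866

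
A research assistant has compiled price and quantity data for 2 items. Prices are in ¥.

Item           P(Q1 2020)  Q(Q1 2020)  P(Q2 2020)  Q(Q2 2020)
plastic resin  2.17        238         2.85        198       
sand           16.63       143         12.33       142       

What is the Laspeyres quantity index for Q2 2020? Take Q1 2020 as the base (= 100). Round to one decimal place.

Laspeyres quantity index uses base-period prices as weights.
ΣP(Q1 2020)·Q(Q2 2020) = 2.17×198 + 16.63×142 = 429.66 + 2361.46 = 2791.12
ΣP(Q1 2020)·Q(Q1 2020) = 2.17×238 + 16.63×143 = 516.46 + 2378.09 = 2894.55
Index = 2791.12 / 2894.55 × 100 = 96.4267

96.4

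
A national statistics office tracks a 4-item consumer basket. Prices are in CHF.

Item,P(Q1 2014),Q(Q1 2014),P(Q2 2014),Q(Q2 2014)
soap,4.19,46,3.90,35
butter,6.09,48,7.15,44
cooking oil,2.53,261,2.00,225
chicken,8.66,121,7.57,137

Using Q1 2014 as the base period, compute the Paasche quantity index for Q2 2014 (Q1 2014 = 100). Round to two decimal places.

98.86

Paasche quantity index uses current-period prices as weights.
ΣP(Q2 2014)·Q(Q2 2014) = 3.90×35 + 7.15×44 + 2.00×225 + 7.57×137 = 136.5 + 314.6 + 450 + 1037.09 = 1938.19
ΣP(Q2 2014)·Q(Q1 2014) = 3.90×46 + 7.15×48 + 2.00×261 + 7.57×121 = 179.4 + 343.2 + 522 + 915.97 = 1960.57
Index = 1938.19 / 1960.57 × 100 = 98.8585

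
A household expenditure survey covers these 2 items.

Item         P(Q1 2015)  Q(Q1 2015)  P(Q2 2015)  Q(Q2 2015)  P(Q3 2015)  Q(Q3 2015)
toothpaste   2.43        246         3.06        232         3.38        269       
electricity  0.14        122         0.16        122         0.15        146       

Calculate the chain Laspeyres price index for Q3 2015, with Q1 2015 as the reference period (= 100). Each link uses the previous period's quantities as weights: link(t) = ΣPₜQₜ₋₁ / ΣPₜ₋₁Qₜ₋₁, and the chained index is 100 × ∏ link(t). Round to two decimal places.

Link Q1 2015→Q2 2015:
ΣP(Q2 2015)Q(Q1 2015) = 3.06×246 + 0.16×122 = 752.76 + 19.52 = 772.28
ΣP(Q1 2015)Q(Q1 2015) = 2.43×246 + 0.14×122 = 597.78 + 17.08 = 614.86
link = 772.28/614.86 = 1.256026
Link Q2 2015→Q3 2015:
ΣP(Q3 2015)Q(Q2 2015) = 3.38×232 + 0.15×122 = 784.16 + 18.3 = 802.46
ΣP(Q2 2015)Q(Q2 2015) = 3.06×232 + 0.16×122 = 709.92 + 19.52 = 729.44
link = 802.46/729.44 = 1.100104
Chained index = 100 × 1.256026 × 1.100104 = 138.1759

138.18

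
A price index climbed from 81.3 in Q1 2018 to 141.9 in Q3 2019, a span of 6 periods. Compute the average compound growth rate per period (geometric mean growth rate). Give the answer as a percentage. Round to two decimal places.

9.73%

Growth factor = (141.9/81.3)^(1/6) = (1.745387)^(1/6) = 1.097275
Growth rate = 1.097275 − 1 = 0.097275 = 9.7275%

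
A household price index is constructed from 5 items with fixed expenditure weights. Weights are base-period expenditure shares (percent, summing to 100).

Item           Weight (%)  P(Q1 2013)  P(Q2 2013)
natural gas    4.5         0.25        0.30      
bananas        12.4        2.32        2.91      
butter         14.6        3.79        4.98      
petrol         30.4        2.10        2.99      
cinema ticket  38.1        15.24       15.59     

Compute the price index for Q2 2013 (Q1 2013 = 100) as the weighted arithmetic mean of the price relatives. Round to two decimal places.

natural gas: 4.5 × (0.30/0.25) = 4.5 × 1.200000 = 5.4000
bananas: 12.4 × (2.91/2.32) = 12.4 × 1.254310 = 15.5534
butter: 14.6 × (4.98/3.79) = 14.6 × 1.313984 = 19.1842
petrol: 30.4 × (2.99/2.10) = 30.4 × 1.423810 = 43.2838
cinema ticket: 38.1 × (15.59/15.24) = 38.1 × 1.022966 = 38.9750
Index = Σ wᵢ·(p₁ᵢ/p₀ᵢ) = 5.4000 + 15.5534 + 19.1842 + 43.2838 + 38.9750 = 122.3964

122.40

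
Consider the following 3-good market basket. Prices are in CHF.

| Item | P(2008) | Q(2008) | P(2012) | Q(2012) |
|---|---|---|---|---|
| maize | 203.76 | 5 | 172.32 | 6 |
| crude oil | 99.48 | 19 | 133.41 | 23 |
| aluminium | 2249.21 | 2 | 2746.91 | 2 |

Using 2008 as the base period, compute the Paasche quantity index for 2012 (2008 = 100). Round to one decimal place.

Paasche quantity index uses current-period prices as weights.
ΣP(2012)·Q(2012) = 172.32×6 + 133.41×23 + 2746.91×2 = 1033.92 + 3068.43 + 5493.82 = 9596.17
ΣP(2012)·Q(2008) = 172.32×5 + 133.41×19 + 2746.91×2 = 861.6 + 2534.79 + 5493.82 = 8890.21
Index = 9596.17 / 8890.21 × 100 = 107.9409

107.9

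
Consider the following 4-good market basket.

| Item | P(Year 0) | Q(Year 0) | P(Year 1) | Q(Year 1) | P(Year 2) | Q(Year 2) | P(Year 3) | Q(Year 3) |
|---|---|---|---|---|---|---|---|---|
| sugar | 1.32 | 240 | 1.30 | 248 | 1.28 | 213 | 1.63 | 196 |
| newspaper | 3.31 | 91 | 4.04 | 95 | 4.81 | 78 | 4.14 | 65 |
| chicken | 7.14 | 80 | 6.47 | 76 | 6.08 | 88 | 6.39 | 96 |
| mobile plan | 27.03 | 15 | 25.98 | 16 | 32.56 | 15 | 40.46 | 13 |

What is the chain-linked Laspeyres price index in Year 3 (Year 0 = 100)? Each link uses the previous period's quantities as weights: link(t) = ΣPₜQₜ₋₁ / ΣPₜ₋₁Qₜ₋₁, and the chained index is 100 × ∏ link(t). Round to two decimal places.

119.29

Link Year 0→Year 1:
ΣP(Year 1)Q(Year 0) = 1.30×240 + 4.04×91 + 6.47×80 + 25.98×15 = 312 + 367.64 + 517.6 + 389.7 = 1586.94
ΣP(Year 0)Q(Year 0) = 1.32×240 + 3.31×91 + 7.14×80 + 27.03×15 = 316.8 + 301.21 + 571.2 + 405.45 = 1594.66
link = 1586.94/1594.66 = 0.995159
Link Year 1→Year 2:
ΣP(Year 2)Q(Year 1) = 1.28×248 + 4.81×95 + 6.08×76 + 32.56×16 = 317.44 + 456.95 + 462.08 + 520.96 = 1757.43
ΣP(Year 1)Q(Year 1) = 1.30×248 + 4.04×95 + 6.47×76 + 25.98×16 = 322.4 + 383.8 + 491.72 + 415.68 = 1613.6
link = 1757.43/1613.6 = 1.089136
Link Year 2→Year 3:
ΣP(Year 3)Q(Year 2) = 1.63×213 + 4.14×78 + 6.39×88 + 40.46×15 = 347.19 + 322.92 + 562.32 + 606.9 = 1839.33
ΣP(Year 2)Q(Year 2) = 1.28×213 + 4.81×78 + 6.08×88 + 32.56×15 = 272.64 + 375.18 + 535.04 + 488.4 = 1671.26
link = 1839.33/1671.26 = 1.100565
Chained index = 100 × 0.995159 × 1.089136 × 1.100565 = 119.2862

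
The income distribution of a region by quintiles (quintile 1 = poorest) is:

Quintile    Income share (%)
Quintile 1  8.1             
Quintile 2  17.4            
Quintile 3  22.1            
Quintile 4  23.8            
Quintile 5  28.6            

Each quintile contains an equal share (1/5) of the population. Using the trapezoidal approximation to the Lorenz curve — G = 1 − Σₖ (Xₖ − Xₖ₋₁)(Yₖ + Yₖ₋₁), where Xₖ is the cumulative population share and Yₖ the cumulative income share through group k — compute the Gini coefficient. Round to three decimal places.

0.190

Cumulative income shares Yₖ: 0.0810, 0.2550, 0.4760, 0.7140, 1.0000
Σ (Xₖ−Xₖ₋₁)(Yₖ+Yₖ₋₁) = (1/5)(0.0810+0.0000) + (1/5)(0.2550+0.0810) + (1/5)(0.4760+0.2550) + (1/5)(0.7140+0.4760) + (1/5)(1.0000+0.7140)
  = 0.0162 + 0.0672 + 0.1462 + 0.2380 + 0.3428 = 0.8104
G = 1 − 0.8104 = 0.1896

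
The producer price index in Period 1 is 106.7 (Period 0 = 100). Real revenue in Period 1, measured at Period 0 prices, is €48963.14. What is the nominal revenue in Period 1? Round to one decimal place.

Nominal = Real × (Index/100) = 48963.14 × (106.7/100)
        = 48963.14 × 1.067 = 52243.6704

52243.7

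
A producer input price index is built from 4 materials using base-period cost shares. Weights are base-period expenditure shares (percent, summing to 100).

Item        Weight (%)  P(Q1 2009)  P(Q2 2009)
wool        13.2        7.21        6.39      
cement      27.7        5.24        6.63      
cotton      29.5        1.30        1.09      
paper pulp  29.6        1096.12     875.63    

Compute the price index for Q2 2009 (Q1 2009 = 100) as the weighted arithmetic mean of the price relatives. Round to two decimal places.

wool: 13.2 × (6.39/7.21) = 13.2 × 0.886269 = 11.6988
cement: 27.7 × (6.63/5.24) = 27.7 × 1.265267 = 35.0479
cotton: 29.5 × (1.09/1.30) = 29.5 × 0.838462 = 24.7346
paper pulp: 29.6 × (875.63/1096.12) = 29.6 × 0.798845 = 23.6458
Index = Σ wᵢ·(p₁ᵢ/p₀ᵢ) = 11.6988 + 35.0479 + 24.7346 + 23.6458 = 95.1271

95.13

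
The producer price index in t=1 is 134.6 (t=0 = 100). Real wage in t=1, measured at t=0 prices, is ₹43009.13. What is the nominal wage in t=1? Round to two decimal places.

57890.29

Nominal = Real × (Index/100) = 43009.13 × (134.6/100)
        = 43009.13 × 1.346 = 57890.2890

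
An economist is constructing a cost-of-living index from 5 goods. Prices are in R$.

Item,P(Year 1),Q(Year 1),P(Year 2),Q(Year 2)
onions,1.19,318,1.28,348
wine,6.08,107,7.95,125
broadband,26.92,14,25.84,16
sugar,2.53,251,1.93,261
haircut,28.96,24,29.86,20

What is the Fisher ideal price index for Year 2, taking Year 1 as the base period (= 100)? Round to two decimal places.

103.46

Laspeyres component (base-period weights):
ΣP(Year 2)Q(Year 1) = 1.28×318 + 7.95×107 + 25.84×14 + 1.93×251 + 29.86×24 = 407.04 + 850.65 + 361.76 + 484.43 + 716.64 = 2820.52
ΣP(Year 1)Q(Year 1) = 1.19×318 + 6.08×107 + 26.92×14 + 2.53×251 + 28.96×24 = 378.42 + 650.56 + 376.88 + 635.03 + 695.04 = 2735.93
L = 2820.52 / 2735.93 × 100 = 103.0918
Paasche component (current-period weights):
ΣP(Year 2)Q(Year 2) = 1.28×348 + 7.95×125 + 25.84×16 + 1.93×261 + 29.86×20 = 445.44 + 993.75 + 413.44 + 503.73 + 597.2 = 2953.56
ΣP(Year 1)Q(Year 2) = 1.19×348 + 6.08×125 + 26.92×16 + 2.53×261 + 28.96×20 = 414.12 + 760 + 430.72 + 660.33 + 579.2 = 2844.37
P = 2953.56 / 2844.37 × 100 = 103.8388
Fisher = √(L × P) = √(103.0918 × 103.8388) = 103.4646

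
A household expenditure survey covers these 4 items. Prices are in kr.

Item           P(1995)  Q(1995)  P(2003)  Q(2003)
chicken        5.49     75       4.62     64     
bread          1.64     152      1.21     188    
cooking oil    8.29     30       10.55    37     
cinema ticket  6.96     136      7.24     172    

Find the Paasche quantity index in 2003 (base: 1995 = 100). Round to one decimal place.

Paasche quantity index uses current-period prices as weights.
ΣP(2003)·Q(2003) = 4.62×64 + 1.21×188 + 10.55×37 + 7.24×172 = 295.68 + 227.48 + 390.35 + 1245.28 = 2158.79
ΣP(2003)·Q(1995) = 4.62×75 + 1.21×152 + 10.55×30 + 7.24×136 = 346.5 + 183.92 + 316.5 + 984.64 = 1831.56
Index = 2158.79 / 1831.56 × 100 = 117.8662

117.9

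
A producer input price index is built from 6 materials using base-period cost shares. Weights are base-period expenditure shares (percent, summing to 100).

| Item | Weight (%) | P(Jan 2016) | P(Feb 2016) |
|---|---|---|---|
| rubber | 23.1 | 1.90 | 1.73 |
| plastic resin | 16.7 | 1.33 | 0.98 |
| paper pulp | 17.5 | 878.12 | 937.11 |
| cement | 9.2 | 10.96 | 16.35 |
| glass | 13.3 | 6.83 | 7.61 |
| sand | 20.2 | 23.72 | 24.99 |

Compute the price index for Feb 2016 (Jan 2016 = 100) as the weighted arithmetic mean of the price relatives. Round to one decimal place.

rubber: 23.1 × (1.73/1.90) = 23.1 × 0.910526 = 21.0332
plastic resin: 16.7 × (0.98/1.33) = 16.7 × 0.736842 = 12.3053
paper pulp: 17.5 × (937.11/878.12) = 17.5 × 1.067178 = 18.6756
cement: 9.2 × (16.35/10.96) = 9.2 × 1.491788 = 13.7245
glass: 13.3 × (7.61/6.83) = 13.3 × 1.114202 = 14.8189
sand: 20.2 × (24.99/23.72) = 20.2 × 1.053541 = 21.2815
Index = Σ wᵢ·(p₁ᵢ/p₀ᵢ) = 21.0332 + 12.3053 + 18.6756 + 13.7245 + 14.8189 + 21.2815 = 101.8389

101.8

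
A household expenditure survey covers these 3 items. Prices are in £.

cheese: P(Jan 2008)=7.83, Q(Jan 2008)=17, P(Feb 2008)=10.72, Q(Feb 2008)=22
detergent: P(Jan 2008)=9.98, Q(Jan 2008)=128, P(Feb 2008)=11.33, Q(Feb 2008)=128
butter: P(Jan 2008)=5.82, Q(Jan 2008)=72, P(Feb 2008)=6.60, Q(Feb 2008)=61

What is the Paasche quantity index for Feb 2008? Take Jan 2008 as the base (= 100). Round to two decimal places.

99.10

Paasche quantity index uses current-period prices as weights.
ΣP(Feb 2008)·Q(Feb 2008) = 10.72×22 + 11.33×128 + 6.60×61 = 235.84 + 1450.24 + 402.6 = 2088.68
ΣP(Feb 2008)·Q(Jan 2008) = 10.72×17 + 11.33×128 + 6.60×72 = 182.24 + 1450.24 + 475.2 = 2107.68
Index = 2088.68 / 2107.68 × 100 = 99.0985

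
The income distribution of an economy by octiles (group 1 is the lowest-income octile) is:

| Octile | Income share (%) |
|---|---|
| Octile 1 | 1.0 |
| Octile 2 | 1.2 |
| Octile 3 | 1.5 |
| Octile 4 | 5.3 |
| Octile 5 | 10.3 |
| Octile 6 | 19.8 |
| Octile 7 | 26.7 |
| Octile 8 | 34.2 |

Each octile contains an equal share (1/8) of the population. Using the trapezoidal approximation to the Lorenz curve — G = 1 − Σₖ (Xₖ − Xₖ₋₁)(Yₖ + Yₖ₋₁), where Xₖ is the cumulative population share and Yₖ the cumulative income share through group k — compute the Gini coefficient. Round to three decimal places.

0.525

Cumulative income shares Yₖ: 0.0100, 0.0220, 0.0370, 0.0900, 0.1930, 0.3910, 0.6580, 1.0000
Σ (Xₖ−Xₖ₋₁)(Yₖ+Yₖ₋₁) = (1/8)(0.0100+0.0000) + (1/8)(0.0220+0.0100) + (1/8)(0.0370+0.0220) + (1/8)(0.0900+0.0370) + (1/8)(0.1930+0.0900) + (1/8)(0.3910+0.1930) + (1/8)(0.6580+0.3910) + (1/8)(1.0000+0.6580)
  = 0.0013 + 0.0040 + 0.0074 + 0.0159 + 0.0354 + 0.0730 + 0.1311 + 0.2072 = 0.4753
G = 1 − 0.4753 = 0.5248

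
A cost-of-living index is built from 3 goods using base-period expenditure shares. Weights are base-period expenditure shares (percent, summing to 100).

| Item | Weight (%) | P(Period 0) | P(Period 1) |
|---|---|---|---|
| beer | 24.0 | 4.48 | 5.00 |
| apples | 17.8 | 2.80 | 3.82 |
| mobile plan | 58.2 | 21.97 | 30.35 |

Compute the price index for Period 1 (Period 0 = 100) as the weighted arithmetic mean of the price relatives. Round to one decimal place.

beer: 24.0 × (5.00/4.48) = 24.0 × 1.116071 = 26.7857
apples: 17.8 × (3.82/2.80) = 17.8 × 1.364286 = 24.2843
mobile plan: 58.2 × (30.35/21.97) = 58.2 × 1.381429 = 80.3992
Index = Σ wᵢ·(p₁ᵢ/p₀ᵢ) = 26.7857 + 24.2843 + 80.3992 = 131.4692

131.5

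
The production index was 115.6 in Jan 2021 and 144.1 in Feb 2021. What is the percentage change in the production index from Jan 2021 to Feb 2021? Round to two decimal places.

Change = (144.1 − 115.6) / 115.6 × 100
       = 28.5 / 115.6 × 100 = 24.6540%

24.65%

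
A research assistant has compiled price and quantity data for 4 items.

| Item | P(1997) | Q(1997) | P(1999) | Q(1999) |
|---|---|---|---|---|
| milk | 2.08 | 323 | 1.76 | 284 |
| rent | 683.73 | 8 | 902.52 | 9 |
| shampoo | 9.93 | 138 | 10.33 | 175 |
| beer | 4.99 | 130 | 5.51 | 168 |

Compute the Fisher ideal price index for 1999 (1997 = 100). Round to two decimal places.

121.76

Laspeyres component (base-period weights):
ΣP(1999)Q(1997) = 1.76×323 + 902.52×8 + 10.33×138 + 5.51×130 = 568.48 + 7220.16 + 1425.54 + 716.3 = 9930.48
ΣP(1997)Q(1997) = 2.08×323 + 683.73×8 + 9.93×138 + 4.99×130 = 671.84 + 5469.84 + 1370.34 + 648.7 = 8160.72
L = 9930.48 / 8160.72 × 100 = 121.6863
Paasche component (current-period weights):
ΣP(1999)Q(1999) = 1.76×284 + 902.52×9 + 10.33×175 + 5.51×168 = 499.84 + 8122.68 + 1807.75 + 925.68 = 11355.95
ΣP(1997)Q(1999) = 2.08×284 + 683.73×9 + 9.93×175 + 4.99×168 = 590.72 + 6153.57 + 1737.75 + 838.32 = 9320.36
P = 11355.95 / 9320.36 × 100 = 121.8403
Fisher = √(L × P) = √(121.6863 × 121.8403) = 121.7633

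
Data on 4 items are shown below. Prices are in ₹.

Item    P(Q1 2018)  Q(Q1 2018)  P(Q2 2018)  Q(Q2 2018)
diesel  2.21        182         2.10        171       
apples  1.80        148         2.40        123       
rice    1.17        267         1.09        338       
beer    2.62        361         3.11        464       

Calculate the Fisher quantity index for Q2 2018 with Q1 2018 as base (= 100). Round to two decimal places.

Laspeyres component (base-period weights):
ΣP(Q1 2018)Q(Q2 2018) = 2.21×171 + 1.80×123 + 1.17×338 + 2.62×464 = 377.91 + 221.4 + 395.46 + 1215.68 = 2210.45
ΣP(Q1 2018)Q(Q1 2018) = 2.21×182 + 1.80×148 + 1.17×267 + 2.62×361 = 402.22 + 266.4 + 312.39 + 945.82 = 1926.83
L = 2210.45 / 1926.83 × 100 = 114.7195
Paasche component (current-period weights):
ΣP(Q2 2018)Q(Q2 2018) = 2.10×171 + 2.40×123 + 1.09×338 + 3.11×464 = 359.1 + 295.2 + 368.42 + 1443.04 = 2465.76
ΣP(Q2 2018)Q(Q1 2018) = 2.10×182 + 2.40×148 + 1.09×267 + 3.11×361 = 382.2 + 355.2 + 291.03 + 1122.71 = 2151.14
P = 2465.76 / 2151.14 × 100 = 114.6257
Fisher = √(L × P) = √(114.7195 × 114.6257) = 114.6726

114.67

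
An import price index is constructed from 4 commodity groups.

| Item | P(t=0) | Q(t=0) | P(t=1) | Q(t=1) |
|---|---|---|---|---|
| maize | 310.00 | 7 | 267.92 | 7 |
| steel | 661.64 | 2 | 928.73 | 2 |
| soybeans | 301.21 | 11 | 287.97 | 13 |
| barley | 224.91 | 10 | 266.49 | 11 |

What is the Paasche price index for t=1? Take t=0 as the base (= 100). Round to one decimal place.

Paasche price index uses current-period quantities as weights.
ΣP(t=1)·Q(t=1) = 267.92×7 + 928.73×2 + 287.97×13 + 266.49×11 = 1875.44 + 1857.46 + 3743.61 + 2931.39 = 10407.9
ΣP(t=0)·Q(t=1) = 310.00×7 + 661.64×2 + 301.21×13 + 224.91×11 = 2170 + 1323.28 + 3915.73 + 2474.01 = 9883.02
Index = 10407.9 / 9883.02 × 100 = 105.3109

105.3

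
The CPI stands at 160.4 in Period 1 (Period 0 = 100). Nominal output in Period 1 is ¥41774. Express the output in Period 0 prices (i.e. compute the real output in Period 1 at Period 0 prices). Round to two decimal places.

26043.64

Real = Nominal ÷ (Index/100) = 41774 ÷ (160.4/100)
     = 41774 ÷ 1.604 = 26043.6409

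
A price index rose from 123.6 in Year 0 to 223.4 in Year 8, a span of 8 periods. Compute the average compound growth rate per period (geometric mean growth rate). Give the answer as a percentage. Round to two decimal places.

Growth factor = (223.4/123.6)^(1/8) = (1.807443)^(1/8) = 1.076795
Growth rate = 1.076795 − 1 = 0.076795 = 7.6795%

7.68%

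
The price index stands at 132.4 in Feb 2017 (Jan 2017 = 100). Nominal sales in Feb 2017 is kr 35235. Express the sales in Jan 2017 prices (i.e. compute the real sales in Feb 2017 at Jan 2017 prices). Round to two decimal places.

26612.54

Real = Nominal ÷ (Index/100) = 35235 ÷ (132.4/100)
     = 35235 ÷ 1.324 = 26612.5378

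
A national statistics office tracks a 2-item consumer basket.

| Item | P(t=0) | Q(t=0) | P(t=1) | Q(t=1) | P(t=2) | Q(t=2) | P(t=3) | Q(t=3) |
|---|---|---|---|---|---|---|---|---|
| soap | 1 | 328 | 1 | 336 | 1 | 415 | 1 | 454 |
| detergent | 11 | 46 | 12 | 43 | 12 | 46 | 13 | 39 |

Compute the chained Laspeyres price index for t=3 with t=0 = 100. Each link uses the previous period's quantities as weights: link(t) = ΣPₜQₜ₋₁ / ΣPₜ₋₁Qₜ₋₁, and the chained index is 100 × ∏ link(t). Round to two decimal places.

110.53

Link t=0→t=1:
ΣP(t=1)Q(t=0) = 1×328 + 12×46 = 328 + 552 = 880
ΣP(t=0)Q(t=0) = 1×328 + 11×46 = 328 + 506 = 834
link = 880/834 = 1.055156
Link t=1→t=2:
ΣP(t=2)Q(t=1) = 1×336 + 12×43 = 336 + 516 = 852
ΣP(t=1)Q(t=1) = 1×336 + 12×43 = 336 + 516 = 852
link = 852/852 = 1.000000
Link t=2→t=3:
ΣP(t=3)Q(t=2) = 1×415 + 13×46 = 415 + 598 = 1013
ΣP(t=2)Q(t=2) = 1×415 + 12×46 = 415 + 552 = 967
link = 1013/967 = 1.047570
Chained index = 100 × 1.055156 × 1.000000 × 1.047570 = 110.5349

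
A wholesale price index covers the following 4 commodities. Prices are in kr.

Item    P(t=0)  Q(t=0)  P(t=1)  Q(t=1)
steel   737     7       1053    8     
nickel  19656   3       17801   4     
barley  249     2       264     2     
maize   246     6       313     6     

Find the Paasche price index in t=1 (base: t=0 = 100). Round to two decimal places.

94.84

Paasche price index uses current-period quantities as weights.
ΣP(t=1)·Q(t=1) = 1053×8 + 17801×4 + 264×2 + 313×6 = 8424 + 71204 + 528 + 1878 = 82034
ΣP(t=0)·Q(t=1) = 737×8 + 19656×4 + 249×2 + 246×6 = 5896 + 78624 + 498 + 1476 = 86494
Index = 82034 / 86494 × 100 = 94.8436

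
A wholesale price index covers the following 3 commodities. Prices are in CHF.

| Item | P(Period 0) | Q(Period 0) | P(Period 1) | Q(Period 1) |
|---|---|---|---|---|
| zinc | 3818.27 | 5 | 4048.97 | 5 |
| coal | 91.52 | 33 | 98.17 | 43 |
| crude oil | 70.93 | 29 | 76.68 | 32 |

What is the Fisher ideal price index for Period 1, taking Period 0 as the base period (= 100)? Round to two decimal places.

106.39

Laspeyres component (base-period weights):
ΣP(Period 1)Q(Period 0) = 4048.97×5 + 98.17×33 + 76.68×29 = 20244.85 + 3239.61 + 2223.72 = 25708.18
ΣP(Period 0)Q(Period 0) = 3818.27×5 + 91.52×33 + 70.93×29 = 19091.35 + 3020.16 + 2056.97 = 24168.48
L = 25708.18 / 24168.48 × 100 = 106.3707
Paasche component (current-period weights):
ΣP(Period 1)Q(Period 1) = 4048.97×5 + 98.17×43 + 76.68×32 = 20244.85 + 4221.31 + 2453.76 = 26919.92
ΣP(Period 0)Q(Period 1) = 3818.27×5 + 91.52×43 + 70.93×32 = 19091.35 + 3935.36 + 2269.76 = 25296.47
P = 26919.92 / 25296.47 × 100 = 106.4177
Fisher = √(L × P) = √(106.3707 × 106.4177) = 106.3942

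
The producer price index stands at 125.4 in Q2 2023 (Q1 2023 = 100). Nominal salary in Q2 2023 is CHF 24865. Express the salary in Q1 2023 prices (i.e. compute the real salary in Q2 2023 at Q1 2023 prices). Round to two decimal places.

19828.55

Real = Nominal ÷ (Index/100) = 24865 ÷ (125.4/100)
     = 24865 ÷ 1.254 = 19828.5486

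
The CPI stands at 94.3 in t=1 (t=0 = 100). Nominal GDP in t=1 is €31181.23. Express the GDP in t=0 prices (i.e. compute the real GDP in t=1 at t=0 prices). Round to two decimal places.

33065.99

Real = Nominal ÷ (Index/100) = 31181.23 ÷ (94.3/100)
     = 31181.23 ÷ 0.943 = 33065.9915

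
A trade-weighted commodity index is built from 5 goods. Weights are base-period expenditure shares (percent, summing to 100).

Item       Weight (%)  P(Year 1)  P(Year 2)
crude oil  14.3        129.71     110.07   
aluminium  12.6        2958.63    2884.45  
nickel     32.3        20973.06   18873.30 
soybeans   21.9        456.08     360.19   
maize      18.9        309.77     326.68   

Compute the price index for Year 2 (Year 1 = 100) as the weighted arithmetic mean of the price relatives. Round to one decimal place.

90.7

crude oil: 14.3 × (110.07/129.71) = 14.3 × 0.848585 = 12.1348
aluminium: 12.6 × (2884.45/2958.63) = 12.6 × 0.974928 = 12.2841
nickel: 32.3 × (18873.30/20973.06) = 32.3 × 0.899883 = 29.0662
soybeans: 21.9 × (360.19/456.08) = 21.9 × 0.789752 = 17.2956
maize: 18.9 × (326.68/309.77) = 18.9 × 1.054589 = 19.9317
Index = Σ wᵢ·(p₁ᵢ/p₀ᵢ) = 12.1348 + 12.2841 + 29.0662 + 17.2956 + 19.9317 = 90.7124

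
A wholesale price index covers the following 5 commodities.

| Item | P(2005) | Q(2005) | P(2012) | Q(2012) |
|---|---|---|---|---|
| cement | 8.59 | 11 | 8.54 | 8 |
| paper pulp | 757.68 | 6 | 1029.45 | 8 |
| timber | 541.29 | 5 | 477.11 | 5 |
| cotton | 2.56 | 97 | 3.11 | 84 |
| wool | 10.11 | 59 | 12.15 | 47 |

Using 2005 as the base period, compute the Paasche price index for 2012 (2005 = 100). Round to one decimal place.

Paasche price index uses current-period quantities as weights.
ΣP(2012)·Q(2012) = 8.54×8 + 1029.45×8 + 477.11×5 + 3.11×84 + 12.15×47 = 68.32 + 8235.6 + 2385.55 + 261.24 + 571.05 = 11521.76
ΣP(2005)·Q(2012) = 8.59×8 + 757.68×8 + 541.29×5 + 2.56×84 + 10.11×47 = 68.72 + 6061.44 + 2706.45 + 215.04 + 475.17 = 9526.82
Index = 11521.76 / 9526.82 × 100 = 120.9403

120.9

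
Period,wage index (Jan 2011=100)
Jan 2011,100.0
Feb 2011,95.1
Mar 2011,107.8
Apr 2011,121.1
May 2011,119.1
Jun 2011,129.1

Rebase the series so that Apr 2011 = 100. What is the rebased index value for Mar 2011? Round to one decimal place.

89.0

Rebased(Mar 2011) = 107.8 / 121.1 × 100 = 89.0173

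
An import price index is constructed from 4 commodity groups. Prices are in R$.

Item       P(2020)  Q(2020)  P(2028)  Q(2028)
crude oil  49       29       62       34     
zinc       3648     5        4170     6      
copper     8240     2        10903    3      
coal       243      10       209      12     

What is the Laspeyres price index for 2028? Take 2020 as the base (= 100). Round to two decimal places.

Laspeyres price index uses base-period quantities as weights.
ΣP(2028)·Q(2020) = 62×29 + 4170×5 + 10903×2 + 209×10 = 1798 + 20850 + 21806 + 2090 = 46544
ΣP(2020)·Q(2020) = 49×29 + 3648×5 + 8240×2 + 243×10 = 1421 + 18240 + 16480 + 2430 = 38571
Index = 46544 / 38571 × 100 = 120.6710

120.67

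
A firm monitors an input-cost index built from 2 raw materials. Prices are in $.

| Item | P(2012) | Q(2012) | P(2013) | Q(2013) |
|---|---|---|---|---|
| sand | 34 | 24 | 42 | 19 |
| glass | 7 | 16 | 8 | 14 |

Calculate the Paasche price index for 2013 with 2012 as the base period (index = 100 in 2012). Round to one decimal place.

122.3

Paasche price index uses current-period quantities as weights.
ΣP(2013)·Q(2013) = 42×19 + 8×14 = 798 + 112 = 910
ΣP(2012)·Q(2013) = 34×19 + 7×14 = 646 + 98 = 744
Index = 910 / 744 × 100 = 122.3118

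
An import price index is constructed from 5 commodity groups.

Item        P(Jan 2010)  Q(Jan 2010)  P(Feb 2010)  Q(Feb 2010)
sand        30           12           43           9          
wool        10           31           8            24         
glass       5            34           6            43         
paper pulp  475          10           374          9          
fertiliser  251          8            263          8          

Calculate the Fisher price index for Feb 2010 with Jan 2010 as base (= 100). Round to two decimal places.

89.83

Laspeyres component (base-period weights):
ΣP(Feb 2010)Q(Jan 2010) = 43×12 + 8×31 + 6×34 + 374×10 + 263×8 = 516 + 248 + 204 + 3740 + 2104 = 6812
ΣP(Jan 2010)Q(Jan 2010) = 30×12 + 10×31 + 5×34 + 475×10 + 251×8 = 360 + 310 + 170 + 4750 + 2008 = 7598
L = 6812 / 7598 × 100 = 89.6552
Paasche component (current-period weights):
ΣP(Feb 2010)Q(Feb 2010) = 43×9 + 8×24 + 6×43 + 374×9 + 263×8 = 387 + 192 + 258 + 3366 + 2104 = 6307
ΣP(Jan 2010)Q(Feb 2010) = 30×9 + 10×24 + 5×43 + 475×9 + 251×8 = 270 + 240 + 215 + 4275 + 2008 = 7008
P = 6307 / 7008 × 100 = 89.9971
Fisher = √(L × P) = √(89.6552 × 89.9971) = 89.8260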